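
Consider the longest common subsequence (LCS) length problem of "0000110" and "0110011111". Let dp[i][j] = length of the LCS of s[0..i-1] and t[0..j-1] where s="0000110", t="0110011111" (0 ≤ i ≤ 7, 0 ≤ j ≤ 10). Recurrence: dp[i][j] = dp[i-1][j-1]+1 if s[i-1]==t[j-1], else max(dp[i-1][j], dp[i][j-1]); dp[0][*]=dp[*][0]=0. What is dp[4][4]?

2

   ''  0  1  1  0  0  1  1  1  1  1
''  0  0  0  0  0  0  0  0  0  0  0
 0  0  1  1  1  1  1  1  1  1  1  1
 0  0  1  1  1  2  2  2  2  2  2  2
 0  0  1  1  1  2  3  3  3  3  3  3
 0  0  1  1  1  2  3  3  3  3  3  3
 1  0  1  2  2  2  3  4  4  4  4  4
 1  0  1  2  3  3  3  4  5  5  5  5
 0  0  1  2  3  4  4  4  5  5  5  5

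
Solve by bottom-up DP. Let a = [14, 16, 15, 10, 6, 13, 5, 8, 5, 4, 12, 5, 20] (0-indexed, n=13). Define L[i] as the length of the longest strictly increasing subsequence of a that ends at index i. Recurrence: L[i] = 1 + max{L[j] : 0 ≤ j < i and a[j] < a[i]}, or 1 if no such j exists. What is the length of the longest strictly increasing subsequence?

4

   i    0    1    2    3    4    5    6    7    8    9   10   11   12
a[i]   14   16   15   10    6   13    5    8    5    4   12    5   20
L[i]    1    2    2    1    1    2    1    2    1    1    3    2    4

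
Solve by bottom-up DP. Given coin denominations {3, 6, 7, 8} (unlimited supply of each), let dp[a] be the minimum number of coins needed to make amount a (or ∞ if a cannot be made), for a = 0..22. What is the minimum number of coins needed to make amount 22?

3

 a  0  1  2  3  4  5  6  7  8  9 10 11 12 13 14 15 16 17 18 19 20 21 22
dp  0  -  -  1  -  -  1  1  1  2  2  2  2  2  2  2  2  3  3  3  3  3  3
(- denotes ∞ / unreachable)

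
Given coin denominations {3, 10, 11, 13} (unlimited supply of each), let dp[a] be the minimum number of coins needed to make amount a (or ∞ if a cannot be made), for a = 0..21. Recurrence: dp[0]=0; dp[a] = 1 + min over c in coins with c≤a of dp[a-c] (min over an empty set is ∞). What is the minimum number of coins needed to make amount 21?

 a  0  1  2  3  4  5  6  7  8  9 10 11 12 13 14 15 16 17 18 19 20 21
dp  0  -  -  1  -  -  2  -  -  3  1  1  4  1  2  5  2  3  6  3  2  2
(- denotes ∞ / unreachable)

2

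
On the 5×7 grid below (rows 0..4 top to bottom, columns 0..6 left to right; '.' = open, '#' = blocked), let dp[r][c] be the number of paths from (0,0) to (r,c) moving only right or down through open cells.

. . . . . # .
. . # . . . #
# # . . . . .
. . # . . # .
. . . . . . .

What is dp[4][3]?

1

r\c   0   1   2   3   4   5   6
  0   1   1   1   1   1   0   0
  1   1   2   0   1   2   2   0
  2   0   0   0   1   3   5   5
  3   0   0   0   1   4   0   5
  4   0   0   0   1   5   5  10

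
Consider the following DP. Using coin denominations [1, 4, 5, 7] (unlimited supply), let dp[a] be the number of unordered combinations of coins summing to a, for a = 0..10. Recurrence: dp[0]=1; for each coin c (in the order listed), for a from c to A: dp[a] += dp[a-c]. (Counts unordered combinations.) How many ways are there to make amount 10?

7

after  coin     0     1     2     3     4     5     6     7     8     9    10
          1     1     1     1     1     1     1     1     1     1     1     1
          4     1     1     1     1     2     2     2     2     3     3     3
          5     1     1     1     1     2     3     3     3     4     5     6
          7     1     1     1     1     2     3     3     4     5     6     7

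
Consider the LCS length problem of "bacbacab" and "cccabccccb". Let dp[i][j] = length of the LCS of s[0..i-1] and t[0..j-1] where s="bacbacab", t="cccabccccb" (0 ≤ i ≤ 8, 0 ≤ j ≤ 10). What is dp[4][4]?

   ''  c  c  c  a  b  c  c  c  c  b
''  0  0  0  0  0  0  0  0  0  0  0
 b  0  0  0  0  0  1  1  1  1  1  1
 a  0  0  0  0  1  1  1  1  1  1  1
 c  0  1  1  1  1  1  2  2  2  2  2
 b  0  1  1  1  1  2  2  2  2  2  3
 a  0  1  1  1  2  2  2  2  2  2  3
 c  0  1  2  2  2  2  3  3  3  3  3
 a  0  1  2  2  3  3  3  3  3  3  3
 b  0  1  2  2  3  4  4  4  4  4  4

1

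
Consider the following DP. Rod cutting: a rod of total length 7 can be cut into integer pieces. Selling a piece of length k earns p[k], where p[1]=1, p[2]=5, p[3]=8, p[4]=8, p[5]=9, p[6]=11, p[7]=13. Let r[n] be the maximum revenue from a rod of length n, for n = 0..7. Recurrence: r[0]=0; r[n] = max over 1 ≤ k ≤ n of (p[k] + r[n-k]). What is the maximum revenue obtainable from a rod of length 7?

18

   n    0    1    2    3    4    5    6    7
r[n]    0    1    5    8   10   13   16   18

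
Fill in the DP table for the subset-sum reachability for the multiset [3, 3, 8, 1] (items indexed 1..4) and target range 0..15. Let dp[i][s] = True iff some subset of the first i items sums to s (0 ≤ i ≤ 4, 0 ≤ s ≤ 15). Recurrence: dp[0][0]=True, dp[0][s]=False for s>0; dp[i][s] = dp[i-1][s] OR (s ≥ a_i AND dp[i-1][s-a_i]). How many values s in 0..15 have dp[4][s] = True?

12

i\s   0   1   2   3   4   5   6   7   8   9  10  11  12  13  14  15
  0   T   F   F   F   F   F   F   F   F   F   F   F   F   F   F   F
  1   T   F   F   T   F   F   F   F   F   F   F   F   F   F   F   F
  2   T   F   F   T   F   F   T   F   F   F   F   F   F   F   F   F
  3   T   F   F   T   F   F   T   F   T   F   F   T   F   F   T   F
  4   T   T   F   T   T   F   T   T   T   T   F   T   T   F   T   T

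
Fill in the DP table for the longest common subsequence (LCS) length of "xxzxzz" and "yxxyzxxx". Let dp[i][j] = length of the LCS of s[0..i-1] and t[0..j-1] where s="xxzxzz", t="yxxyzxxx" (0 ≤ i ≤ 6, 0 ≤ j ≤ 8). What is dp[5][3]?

2

   ''  y  x  x  y  z  x  x  x
''  0  0  0  0  0  0  0  0  0
 x  0  0  1  1  1  1  1  1  1
 x  0  0  1  2  2  2  2  2  2
 z  0  0  1  2  2  3  3  3  3
 x  0  0  1  2  2  3  4  4  4
 z  0  0  1  2  2  3  4  4  4
 z  0  0  1  2  2  3  4  4  4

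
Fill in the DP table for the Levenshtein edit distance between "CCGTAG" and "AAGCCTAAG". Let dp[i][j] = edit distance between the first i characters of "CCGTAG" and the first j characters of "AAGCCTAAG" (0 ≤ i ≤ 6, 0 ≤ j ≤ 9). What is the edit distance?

5

   ''  A  A  G  C  C  T  A  A  G
''  0  1  2  3  4  5  6  7  8  9
 C  1  1  2  3  3  4  5  6  7  8
 C  2  2  2  3  3  3  4  5  6  7
 G  3  3  3  2  3  4  4  5  6  6
 T  4  4  4  3  3  4  4  5  6  7
 A  5  4  4  4  4  4  5  4  5  6
 G  6  5  5  4  5  5  5  5  5  5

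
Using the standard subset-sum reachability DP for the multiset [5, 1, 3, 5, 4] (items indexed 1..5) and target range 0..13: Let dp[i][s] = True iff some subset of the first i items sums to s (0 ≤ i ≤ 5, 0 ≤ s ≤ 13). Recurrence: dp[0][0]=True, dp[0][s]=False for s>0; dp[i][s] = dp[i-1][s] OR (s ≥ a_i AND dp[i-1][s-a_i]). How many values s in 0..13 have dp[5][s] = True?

13

i\s   0   1   2   3   4   5   6   7   8   9  10  11  12  13
  0   T   F   F   F   F   F   F   F   F   F   F   F   F   F
  1   T   F   F   F   F   T   F   F   F   F   F   F   F   F
  2   T   T   F   F   F   T   T   F   F   F   F   F   F   F
  3   T   T   F   T   T   T   T   F   T   T   F   F   F   F
  4   T   T   F   T   T   T   T   F   T   T   T   T   F   T
  5   T   T   F   T   T   T   T   T   T   T   T   T   T   T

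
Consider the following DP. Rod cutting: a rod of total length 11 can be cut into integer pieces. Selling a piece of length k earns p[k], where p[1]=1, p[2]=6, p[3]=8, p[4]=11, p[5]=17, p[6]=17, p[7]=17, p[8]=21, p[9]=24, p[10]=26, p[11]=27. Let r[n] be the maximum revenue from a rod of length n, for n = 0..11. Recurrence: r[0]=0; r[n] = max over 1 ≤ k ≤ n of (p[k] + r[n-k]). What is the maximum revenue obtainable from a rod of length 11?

   n    0    1    2    3    4    5    6    7    8    9   10   11
r[n]    0    1    6    8   12   17   18   23   25   29   34   35

35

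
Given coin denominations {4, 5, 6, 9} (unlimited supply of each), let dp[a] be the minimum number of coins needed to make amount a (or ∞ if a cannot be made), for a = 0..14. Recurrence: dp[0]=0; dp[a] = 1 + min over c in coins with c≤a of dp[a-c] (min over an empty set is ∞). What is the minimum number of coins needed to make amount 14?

2

 a  0  1  2  3  4  5  6  7  8  9 10 11 12 13 14
dp  0  -  -  -  1  1  1  -  2  1  2  2  2  2  2
(- denotes ∞ / unreachable)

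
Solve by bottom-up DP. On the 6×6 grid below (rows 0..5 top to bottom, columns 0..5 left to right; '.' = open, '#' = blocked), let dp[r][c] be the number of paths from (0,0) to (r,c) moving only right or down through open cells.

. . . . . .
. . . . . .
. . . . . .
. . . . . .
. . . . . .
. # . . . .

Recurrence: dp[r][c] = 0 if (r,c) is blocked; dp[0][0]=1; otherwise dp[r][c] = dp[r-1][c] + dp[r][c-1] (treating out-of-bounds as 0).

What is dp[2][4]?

r\c   0   1   2   3   4   5
  0   1   1   1   1   1   1
  1   1   2   3   4   5   6
  2   1   3   6  10  15  21
  3   1   4  10  20  35  56
  4   1   5  15  35  70 126
  5   1   0  15  50 120 246

15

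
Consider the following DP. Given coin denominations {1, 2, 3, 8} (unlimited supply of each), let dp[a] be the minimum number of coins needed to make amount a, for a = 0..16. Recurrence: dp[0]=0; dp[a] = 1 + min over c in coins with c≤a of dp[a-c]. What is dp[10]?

 a  0  1  2  3  4  5  6  7  8  9 10 11 12 13 14 15 16
dp  0  1  1  1  2  2  2  3  1  2  2  2  3  3  3  4  2

2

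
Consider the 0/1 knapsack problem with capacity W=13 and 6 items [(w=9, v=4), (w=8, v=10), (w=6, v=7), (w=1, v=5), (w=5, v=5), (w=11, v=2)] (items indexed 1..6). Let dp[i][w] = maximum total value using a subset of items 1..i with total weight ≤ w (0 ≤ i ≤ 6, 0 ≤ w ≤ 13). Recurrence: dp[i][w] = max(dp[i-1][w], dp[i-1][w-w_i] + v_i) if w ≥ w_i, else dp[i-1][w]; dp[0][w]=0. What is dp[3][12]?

i\w   0   1   2   3   4   5   6   7   8   9  10  11  12  13
  0   0   0   0   0   0   0   0   0   0   0   0   0   0   0
  1   0   0   0   0   0   0   0   0   0   4   4   4   4   4
  2   0   0   0   0   0   0   0   0  10  10  10  10  10  10
  3   0   0   0   0   0   0   7   7  10  10  10  10  10  10
  4   0   5   5   5   5   5   7  12  12  15  15  15  15  15
  5   0   5   5   5   5   5  10  12  12  15  15  15  17  17
  6   0   5   5   5   5   5  10  12  12  15  15  15  17  17

10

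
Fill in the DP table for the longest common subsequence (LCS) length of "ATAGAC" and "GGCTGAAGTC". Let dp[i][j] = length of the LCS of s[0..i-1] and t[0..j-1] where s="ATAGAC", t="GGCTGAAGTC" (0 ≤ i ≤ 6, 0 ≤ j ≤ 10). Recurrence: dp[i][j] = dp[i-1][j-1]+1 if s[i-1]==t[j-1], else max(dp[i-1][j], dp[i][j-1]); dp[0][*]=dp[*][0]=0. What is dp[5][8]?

   ''  G  G  C  T  G  A  A  G  T  C
''  0  0  0  0  0  0  0  0  0  0  0
 A  0  0  0  0  0  0  1  1  1  1  1
 T  0  0  0  0  1  1  1  1  1  2  2
 A  0  0  0  0  1  1  2  2  2  2  2
 G  0  1  1  1  1  2  2  2  3  3  3
 A  0  1  1  1  1  2  3  3  3  3  3
 C  0  1  1  2  2  2  3  3  3  3  4

3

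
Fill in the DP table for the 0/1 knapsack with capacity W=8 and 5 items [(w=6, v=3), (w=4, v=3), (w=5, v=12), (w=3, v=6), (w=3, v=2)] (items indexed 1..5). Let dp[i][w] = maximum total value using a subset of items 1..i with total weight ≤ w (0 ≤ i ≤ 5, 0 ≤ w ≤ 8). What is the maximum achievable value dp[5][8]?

i\w   0   1   2   3   4   5   6   7   8
  0   0   0   0   0   0   0   0   0   0
  1   0   0   0   0   0   0   3   3   3
  2   0   0   0   0   3   3   3   3   3
  3   0   0   0   0   3  12  12  12  12
  4   0   0   0   6   6  12  12  12  18
  5   0   0   0   6   6  12  12  12  18

18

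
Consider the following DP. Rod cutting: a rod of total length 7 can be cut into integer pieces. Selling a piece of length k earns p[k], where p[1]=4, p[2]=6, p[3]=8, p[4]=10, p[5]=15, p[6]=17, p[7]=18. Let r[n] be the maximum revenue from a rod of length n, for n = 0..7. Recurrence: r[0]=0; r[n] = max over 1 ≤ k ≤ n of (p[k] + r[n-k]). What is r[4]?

   n    0    1    2    3    4    5    6    7
r[n]    0    4    8   12   16   20   24   28

16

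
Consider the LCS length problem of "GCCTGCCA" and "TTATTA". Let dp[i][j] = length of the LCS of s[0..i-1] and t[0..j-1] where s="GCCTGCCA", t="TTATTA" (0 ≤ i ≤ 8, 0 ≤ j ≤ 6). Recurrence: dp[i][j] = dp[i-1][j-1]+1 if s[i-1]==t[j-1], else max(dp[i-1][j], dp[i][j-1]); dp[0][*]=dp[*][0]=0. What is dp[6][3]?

   ''  T  T  A  T  T  A
''  0  0  0  0  0  0  0
 G  0  0  0  0  0  0  0
 C  0  0  0  0  0  0  0
 C  0  0  0  0  0  0  0
 T  0  1  1  1  1  1  1
 G  0  1  1  1  1  1  1
 C  0  1  1  1  1  1  1
 C  0  1  1  1  1  1  1
 A  0  1  1  2  2  2  2

1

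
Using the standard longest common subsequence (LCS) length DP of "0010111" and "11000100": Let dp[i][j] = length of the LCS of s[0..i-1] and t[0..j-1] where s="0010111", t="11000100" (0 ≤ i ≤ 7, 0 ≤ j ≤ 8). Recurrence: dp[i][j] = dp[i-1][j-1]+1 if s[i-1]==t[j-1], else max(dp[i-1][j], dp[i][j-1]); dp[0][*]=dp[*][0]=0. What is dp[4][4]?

2

   ''  1  1  0  0  0  1  0  0
''  0  0  0  0  0  0  0  0  0
 0  0  0  0  1  1  1  1  1  1
 0  0  0  0  1  2  2  2  2  2
 1  0  1  1  1  2  2  3  3  3
 0  0  1  1  2  2  3  3  4  4
 1  0  1  2  2  2  3  4  4  4
 1  0  1  2  2  2  3  4  4  4
 1  0  1  2  2  2  3  4  4  4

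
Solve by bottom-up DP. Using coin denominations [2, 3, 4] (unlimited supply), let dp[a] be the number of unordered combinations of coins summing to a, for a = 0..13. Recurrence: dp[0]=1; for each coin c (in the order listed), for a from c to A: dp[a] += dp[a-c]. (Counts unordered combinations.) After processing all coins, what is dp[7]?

2

after  coin     0     1     2     3     4     5     6     7     8     9    10    11    12    13
          2     1     0     1     0     1     0     1     0     1     0     1     0     1     0
          3     1     0     1     1     1     1     2     1     2     2     2     2     3     2
          4     1     0     1     1     2     1     3     2     4     3     5     4     7     5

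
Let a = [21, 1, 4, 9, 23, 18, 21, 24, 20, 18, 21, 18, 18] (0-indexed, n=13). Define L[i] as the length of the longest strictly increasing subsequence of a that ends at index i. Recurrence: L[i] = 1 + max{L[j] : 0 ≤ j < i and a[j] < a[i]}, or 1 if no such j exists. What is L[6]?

   i    0    1    2    3    4    5    6    7    8    9   10   11   12
a[i]   21    1    4    9   23   18   21   24   20   18   21   18   18
L[i]    1    1    2    3    4    4    5    6    5    4    6    4    4

5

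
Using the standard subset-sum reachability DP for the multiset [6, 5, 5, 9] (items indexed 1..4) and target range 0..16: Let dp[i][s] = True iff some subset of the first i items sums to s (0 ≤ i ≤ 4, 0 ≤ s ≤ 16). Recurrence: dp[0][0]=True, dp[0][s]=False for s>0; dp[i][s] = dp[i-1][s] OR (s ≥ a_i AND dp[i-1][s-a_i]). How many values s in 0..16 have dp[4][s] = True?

9

i\s   0   1   2   3   4   5   6   7   8   9  10  11  12  13  14  15  16
  0   T   F   F   F   F   F   F   F   F   F   F   F   F   F   F   F   F
  1   T   F   F   F   F   F   T   F   F   F   F   F   F   F   F   F   F
  2   T   F   F   F   F   T   T   F   F   F   F   T   F   F   F   F   F
  3   T   F   F   F   F   T   T   F   F   F   T   T   F   F   F   F   T
  4   T   F   F   F   F   T   T   F   F   T   T   T   F   F   T   T   T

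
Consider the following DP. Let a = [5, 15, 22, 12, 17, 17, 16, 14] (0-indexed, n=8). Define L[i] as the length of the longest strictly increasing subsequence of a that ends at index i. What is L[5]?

   i    0    1    2    3    4    5    6    7
a[i]    5   15   22   12   17   17   16   14
L[i]    1    2    3    2    3    3    3    3

3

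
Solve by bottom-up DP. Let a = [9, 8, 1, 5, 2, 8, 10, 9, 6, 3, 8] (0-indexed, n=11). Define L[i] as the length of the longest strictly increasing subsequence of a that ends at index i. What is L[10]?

4

   i    0    1    2    3    4    5    6    7    8    9   10
a[i]    9    8    1    5    2    8   10    9    6    3    8
L[i]    1    1    1    2    2    3    4    4    3    3    4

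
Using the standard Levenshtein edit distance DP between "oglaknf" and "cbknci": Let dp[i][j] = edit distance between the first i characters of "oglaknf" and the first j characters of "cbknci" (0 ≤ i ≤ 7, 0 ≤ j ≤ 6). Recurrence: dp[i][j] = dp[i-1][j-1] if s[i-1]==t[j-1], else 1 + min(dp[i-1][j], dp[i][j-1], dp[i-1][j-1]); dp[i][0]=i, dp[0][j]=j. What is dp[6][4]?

   ''  c  b  k  n  c  i
''  0  1  2  3  4  5  6
 o  1  1  2  3  4  5  6
 g  2  2  2  3  4  5  6
 l  3  3  3  3  4  5  6
 a  4  4  4  4  4  5  6
 k  5  5  5  4  5  5  6
 n  6  6  6  5  4  5  6
 f  7  7  7  6  5  5  6

4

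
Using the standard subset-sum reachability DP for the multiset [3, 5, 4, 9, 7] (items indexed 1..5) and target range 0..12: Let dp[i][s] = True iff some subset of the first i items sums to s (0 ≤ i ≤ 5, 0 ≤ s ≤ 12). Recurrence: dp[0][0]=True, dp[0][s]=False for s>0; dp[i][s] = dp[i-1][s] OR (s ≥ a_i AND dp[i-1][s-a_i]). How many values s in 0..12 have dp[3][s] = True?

8

i\s   0   1   2   3   4   5   6   7   8   9  10  11  12
  0   T   F   F   F   F   F   F   F   F   F   F   F   F
  1   T   F   F   T   F   F   F   F   F   F   F   F   F
  2   T   F   F   T   F   T   F   F   T   F   F   F   F
  3   T   F   F   T   T   T   F   T   T   T   F   F   T
  4   T   F   F   T   T   T   F   T   T   T   F   F   T
  5   T   F   F   T   T   T   F   T   T   T   T   T   T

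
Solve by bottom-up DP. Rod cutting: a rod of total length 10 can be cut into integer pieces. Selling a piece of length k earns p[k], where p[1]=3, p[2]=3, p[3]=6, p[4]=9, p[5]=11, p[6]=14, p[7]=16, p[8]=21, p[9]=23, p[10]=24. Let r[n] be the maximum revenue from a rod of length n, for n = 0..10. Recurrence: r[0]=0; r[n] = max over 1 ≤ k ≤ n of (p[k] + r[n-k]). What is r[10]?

30

   n    0    1    2    3    4    5    6    7    8    9   10
r[n]    0    3    6    9   12   15   18   21   24   27   30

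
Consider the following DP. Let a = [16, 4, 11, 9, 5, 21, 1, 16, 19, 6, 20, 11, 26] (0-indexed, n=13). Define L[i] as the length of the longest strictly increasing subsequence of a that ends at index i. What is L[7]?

   i    0    1    2    3    4    5    6    7    8    9   10   11   12
a[i]   16    4   11    9    5   21    1   16   19    6   20   11   26
L[i]    1    1    2    2    2    3    1    3    4    3    5    4    6

3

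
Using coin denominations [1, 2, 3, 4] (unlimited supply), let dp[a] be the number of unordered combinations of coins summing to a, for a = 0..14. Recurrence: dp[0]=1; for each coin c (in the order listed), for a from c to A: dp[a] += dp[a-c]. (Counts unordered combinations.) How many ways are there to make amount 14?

after  coin     0     1     2     3     4     5     6     7     8     9    10    11    12    13    14
          1     1     1     1     1     1     1     1     1     1     1     1     1     1     1     1
          2     1     1     2     2     3     3     4     4     5     5     6     6     7     7     8
          3     1     1     2     3     4     5     7     8    10    12    14    16    19    21    24
          4     1     1     2     3     5     6     9    11    15    18    23    27    34    39    47

47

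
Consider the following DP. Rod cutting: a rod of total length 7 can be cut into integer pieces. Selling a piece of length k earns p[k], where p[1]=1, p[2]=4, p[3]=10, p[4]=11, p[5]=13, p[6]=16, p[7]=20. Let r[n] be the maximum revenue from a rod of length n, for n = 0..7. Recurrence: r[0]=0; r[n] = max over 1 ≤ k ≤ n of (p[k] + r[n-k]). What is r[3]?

10

   n    0    1    2    3    4    5    6    7
r[n]    0    1    4   10   11   14   20   21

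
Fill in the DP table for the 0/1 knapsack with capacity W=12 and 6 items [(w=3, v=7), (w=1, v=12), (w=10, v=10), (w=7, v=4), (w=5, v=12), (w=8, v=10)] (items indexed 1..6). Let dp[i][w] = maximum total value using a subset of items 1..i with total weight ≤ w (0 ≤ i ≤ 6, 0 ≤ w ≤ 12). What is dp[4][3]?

i\w   0   1   2   3   4   5   6   7   8   9  10  11  12
  0   0   0   0   0   0   0   0   0   0   0   0   0   0
  1   0   0   0   7   7   7   7   7   7   7   7   7   7
  2   0  12  12  12  19  19  19  19  19  19  19  19  19
  3   0  12  12  12  19  19  19  19  19  19  19  22  22
  4   0  12  12  12  19  19  19  19  19  19  19  23  23
  5   0  12  12  12  19  19  24  24  24  31  31  31  31
  6   0  12  12  12  19  19  24  24  24  31  31  31  31

12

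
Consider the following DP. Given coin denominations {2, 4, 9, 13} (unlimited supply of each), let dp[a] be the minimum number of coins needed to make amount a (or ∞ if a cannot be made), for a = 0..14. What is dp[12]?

3

 a  0  1  2  3  4  5  6  7  8  9 10 11 12 13 14
dp  0  -  1  -  1  -  2  -  2  1  3  2  3  1  4
(- denotes ∞ / unreachable)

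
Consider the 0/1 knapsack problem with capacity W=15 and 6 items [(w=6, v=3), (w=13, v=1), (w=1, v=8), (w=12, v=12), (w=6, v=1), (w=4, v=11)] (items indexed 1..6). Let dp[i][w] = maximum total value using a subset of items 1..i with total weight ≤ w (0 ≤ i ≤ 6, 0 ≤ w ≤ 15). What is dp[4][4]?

8

i\w   0   1   2   3   4   5   6   7   8   9  10  11  12  13  14  15
  0   0   0   0   0   0   0   0   0   0   0   0   0   0   0   0   0
  1   0   0   0   0   0   0   3   3   3   3   3   3   3   3   3   3
  2   0   0   0   0   0   0   3   3   3   3   3   3   3   3   3   3
  3   0   8   8   8   8   8   8  11  11  11  11  11  11  11  11  11
  4   0   8   8   8   8   8   8  11  11  11  11  11  12  20  20  20
  5   0   8   8   8   8   8   8  11  11  11  11  11  12  20  20  20
  6   0   8   8   8  11  19  19  19  19  19  19  22  22  22  22  22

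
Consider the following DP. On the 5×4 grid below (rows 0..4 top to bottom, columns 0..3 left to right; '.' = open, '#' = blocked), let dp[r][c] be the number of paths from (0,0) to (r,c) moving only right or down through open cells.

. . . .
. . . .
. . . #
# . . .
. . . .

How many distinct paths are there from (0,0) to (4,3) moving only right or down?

21

r\c   0   1   2   3
  0   1   1   1   1
  1   1   2   3   4
  2   1   3   6   0
  3   0   3   9   9
  4   0   3  12  21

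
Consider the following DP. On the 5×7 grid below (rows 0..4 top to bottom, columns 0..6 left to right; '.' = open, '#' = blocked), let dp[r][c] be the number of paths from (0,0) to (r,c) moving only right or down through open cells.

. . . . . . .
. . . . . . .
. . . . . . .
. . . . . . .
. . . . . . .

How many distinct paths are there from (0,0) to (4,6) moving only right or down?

210

r\c   0   1   2   3   4   5   6
  0   1   1   1   1   1   1   1
  1   1   2   3   4   5   6   7
  2   1   3   6  10  15  21  28
  3   1   4  10  20  35  56  84
  4   1   5  15  35  70 126 210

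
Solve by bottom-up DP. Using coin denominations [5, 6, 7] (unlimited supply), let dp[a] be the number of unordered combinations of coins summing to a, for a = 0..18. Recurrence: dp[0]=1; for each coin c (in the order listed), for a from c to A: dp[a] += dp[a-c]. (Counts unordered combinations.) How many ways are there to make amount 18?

after  coin     0     1     2     3     4     5     6     7     8     9    10    11    12    13    14    15    16    17    18
          5     1     0     0     0     0     1     0     0     0     0     1     0     0     0     0     1     0     0     0
          6     1     0     0     0     0     1     1     0     0     0     1     1     1     0     0     1     1     1     1
          7     1     0     0     0     0     1     1     1     0     0     1     1     2     1     1     1     1     2     2

2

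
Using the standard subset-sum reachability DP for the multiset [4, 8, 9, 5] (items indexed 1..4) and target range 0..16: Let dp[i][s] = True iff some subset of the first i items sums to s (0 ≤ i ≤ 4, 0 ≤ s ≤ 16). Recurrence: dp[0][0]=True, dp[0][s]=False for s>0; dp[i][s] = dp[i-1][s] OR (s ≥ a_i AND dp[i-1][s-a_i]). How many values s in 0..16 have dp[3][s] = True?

6

i\s   0   1   2   3   4   5   6   7   8   9  10  11  12  13  14  15  16
  0   T   F   F   F   F   F   F   F   F   F   F   F   F   F   F   F   F
  1   T   F   F   F   T   F   F   F   F   F   F   F   F   F   F   F   F
  2   T   F   F   F   T   F   F   F   T   F   F   F   T   F   F   F   F
  3   T   F   F   F   T   F   F   F   T   T   F   F   T   T   F   F   F
  4   T   F   F   F   T   T   F   F   T   T   F   F   T   T   T   F   F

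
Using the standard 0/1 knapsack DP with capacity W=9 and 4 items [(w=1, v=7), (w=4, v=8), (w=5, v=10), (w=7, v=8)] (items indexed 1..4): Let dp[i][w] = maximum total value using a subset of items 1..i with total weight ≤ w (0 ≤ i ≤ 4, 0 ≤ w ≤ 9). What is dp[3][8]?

i\w   0   1   2   3   4   5   6   7   8   9
  0   0   0   0   0   0   0   0   0   0   0
  1   0   7   7   7   7   7   7   7   7   7
  2   0   7   7   7   8  15  15  15  15  15
  3   0   7   7   7   8  15  17  17  17  18
  4   0   7   7   7   8  15  17  17  17  18

17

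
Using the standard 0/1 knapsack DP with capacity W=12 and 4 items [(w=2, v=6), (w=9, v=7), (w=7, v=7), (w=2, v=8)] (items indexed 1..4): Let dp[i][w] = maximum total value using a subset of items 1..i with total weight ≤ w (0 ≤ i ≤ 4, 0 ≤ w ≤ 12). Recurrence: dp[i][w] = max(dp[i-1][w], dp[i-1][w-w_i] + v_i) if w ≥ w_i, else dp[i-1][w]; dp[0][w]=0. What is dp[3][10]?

i\w   0   1   2   3   4   5   6   7   8   9  10  11  12
  0   0   0   0   0   0   0   0   0   0   0   0   0   0
  1   0   0   6   6   6   6   6   6   6   6   6   6   6
  2   0   0   6   6   6   6   6   6   6   7   7  13  13
  3   0   0   6   6   6   6   6   7   7  13  13  13  13
  4   0   0   8   8  14  14  14  14  14  15  15  21  21

13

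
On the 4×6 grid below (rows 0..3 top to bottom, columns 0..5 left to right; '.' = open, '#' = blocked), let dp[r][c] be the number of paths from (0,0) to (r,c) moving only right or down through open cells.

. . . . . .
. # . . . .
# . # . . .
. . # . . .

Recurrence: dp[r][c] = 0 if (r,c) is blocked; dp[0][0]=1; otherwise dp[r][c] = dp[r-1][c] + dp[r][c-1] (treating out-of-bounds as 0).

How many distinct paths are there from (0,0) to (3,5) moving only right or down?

16

r\c   0   1   2   3   4   5
  0   1   1   1   1   1   1
  1   1   0   1   2   3   4
  2   0   0   0   2   5   9
  3   0   0   0   2   7  16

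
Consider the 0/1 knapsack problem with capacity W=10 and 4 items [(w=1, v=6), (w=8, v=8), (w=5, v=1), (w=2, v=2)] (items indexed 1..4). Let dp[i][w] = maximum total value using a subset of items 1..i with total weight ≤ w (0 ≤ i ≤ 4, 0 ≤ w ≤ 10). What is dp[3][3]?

6

i\w   0   1   2   3   4   5   6   7   8   9  10
  0   0   0   0   0   0   0   0   0   0   0   0
  1   0   6   6   6   6   6   6   6   6   6   6
  2   0   6   6   6   6   6   6   6   8  14  14
  3   0   6   6   6   6   6   7   7   8  14  14
  4   0   6   6   8   8   8   8   8   9  14  14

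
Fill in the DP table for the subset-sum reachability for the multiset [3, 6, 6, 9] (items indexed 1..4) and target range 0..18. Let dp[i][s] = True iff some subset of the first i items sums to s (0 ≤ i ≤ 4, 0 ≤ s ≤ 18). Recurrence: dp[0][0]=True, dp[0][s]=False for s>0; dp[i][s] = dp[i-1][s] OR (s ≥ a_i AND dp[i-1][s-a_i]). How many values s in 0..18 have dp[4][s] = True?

7

i\s   0   1   2   3   4   5   6   7   8   9  10  11  12  13  14  15  16  17  18
  0   T   F   F   F   F   F   F   F   F   F   F   F   F   F   F   F   F   F   F
  1   T   F   F   T   F   F   F   F   F   F   F   F   F   F   F   F   F   F   F
  2   T   F   F   T   F   F   T   F   F   T   F   F   F   F   F   F   F   F   F
  3   T   F   F   T   F   F   T   F   F   T   F   F   T   F   F   T   F   F   F
  4   T   F   F   T   F   F   T   F   F   T   F   F   T   F   F   T   F   F   T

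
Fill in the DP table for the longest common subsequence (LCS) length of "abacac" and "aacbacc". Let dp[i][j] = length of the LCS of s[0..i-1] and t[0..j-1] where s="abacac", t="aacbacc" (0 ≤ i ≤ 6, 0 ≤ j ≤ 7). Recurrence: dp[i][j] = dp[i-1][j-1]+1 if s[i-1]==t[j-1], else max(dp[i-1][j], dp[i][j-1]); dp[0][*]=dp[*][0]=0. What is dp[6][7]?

   ''  a  a  c  b  a  c  c
''  0  0  0  0  0  0  0  0
 a  0  1  1  1  1  1  1  1
 b  0  1  1  1  2  2  2  2
 a  0  1  2  2  2  3  3  3
 c  0  1  2  3  3  3  4  4
 a  0  1  2  3  3  4  4  4
 c  0  1  2  3  3  4  5  5

5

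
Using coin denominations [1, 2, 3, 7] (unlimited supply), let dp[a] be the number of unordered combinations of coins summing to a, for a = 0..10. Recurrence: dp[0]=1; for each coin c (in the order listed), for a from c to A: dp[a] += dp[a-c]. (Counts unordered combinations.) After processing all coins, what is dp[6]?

after  coin     0     1     2     3     4     5     6     7     8     9    10
          1     1     1     1     1     1     1     1     1     1     1     1
          2     1     1     2     2     3     3     4     4     5     5     6
          3     1     1     2     3     4     5     7     8    10    12    14
          7     1     1     2     3     4     5     7     9    11    14    17

7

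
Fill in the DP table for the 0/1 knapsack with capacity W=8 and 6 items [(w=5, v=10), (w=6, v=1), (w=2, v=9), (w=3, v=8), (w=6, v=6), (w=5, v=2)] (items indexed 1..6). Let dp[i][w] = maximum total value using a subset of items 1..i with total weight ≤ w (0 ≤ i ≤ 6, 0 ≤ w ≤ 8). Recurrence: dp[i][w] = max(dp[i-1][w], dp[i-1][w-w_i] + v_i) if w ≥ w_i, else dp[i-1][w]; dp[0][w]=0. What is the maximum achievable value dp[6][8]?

19

i\w   0   1   2   3   4   5   6   7   8
  0   0   0   0   0   0   0   0   0   0
  1   0   0   0   0   0  10  10  10  10
  2   0   0   0   0   0  10  10  10  10
  3   0   0   9   9   9  10  10  19  19
  4   0   0   9   9   9  17  17  19  19
  5   0   0   9   9   9  17  17  19  19
  6   0   0   9   9   9  17  17  19  19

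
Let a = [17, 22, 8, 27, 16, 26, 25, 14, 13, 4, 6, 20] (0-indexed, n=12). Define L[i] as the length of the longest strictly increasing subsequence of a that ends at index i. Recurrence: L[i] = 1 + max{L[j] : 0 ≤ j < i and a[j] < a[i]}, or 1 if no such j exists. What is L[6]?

   i    0    1    2    3    4    5    6    7    8    9   10   11
a[i]   17   22    8   27   16   26   25   14   13    4    6   20
L[i]    1    2    1    3    2    3    3    2    2    1    2    3

3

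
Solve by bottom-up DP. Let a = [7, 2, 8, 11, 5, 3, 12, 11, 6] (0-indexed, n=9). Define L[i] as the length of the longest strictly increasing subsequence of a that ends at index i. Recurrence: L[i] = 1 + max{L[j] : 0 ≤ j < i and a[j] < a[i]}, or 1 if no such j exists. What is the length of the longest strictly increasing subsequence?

   i    0    1    2    3    4    5    6    7    8
a[i]    7    2    8   11    5    3   12   11    6
L[i]    1    1    2    3    2    2    4    3    3

4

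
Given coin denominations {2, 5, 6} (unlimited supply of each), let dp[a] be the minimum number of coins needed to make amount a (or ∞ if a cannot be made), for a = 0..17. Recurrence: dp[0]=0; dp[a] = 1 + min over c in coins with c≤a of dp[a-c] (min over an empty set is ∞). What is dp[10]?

2

 a  0  1  2  3  4  5  6  7  8  9 10 11 12 13 14 15 16 17
dp  0  -  1  -  2  1  1  2  2  3  2  2  2  3  3  3  3  3
(- denotes ∞ / unreachable)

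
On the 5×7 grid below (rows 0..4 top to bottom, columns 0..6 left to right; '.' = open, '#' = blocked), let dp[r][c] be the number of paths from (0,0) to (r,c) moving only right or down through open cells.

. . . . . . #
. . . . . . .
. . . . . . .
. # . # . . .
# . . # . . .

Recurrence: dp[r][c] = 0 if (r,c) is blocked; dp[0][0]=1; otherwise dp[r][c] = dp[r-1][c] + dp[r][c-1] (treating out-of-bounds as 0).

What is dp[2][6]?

r\c   0   1   2   3   4   5   6
  0   1   1   1   1   1   1   0
  1   1   2   3   4   5   6   6
  2   1   3   6  10  15  21  27
  3   1   0   6   0  15  36  63
  4   0   0   6   0  15  51 114

27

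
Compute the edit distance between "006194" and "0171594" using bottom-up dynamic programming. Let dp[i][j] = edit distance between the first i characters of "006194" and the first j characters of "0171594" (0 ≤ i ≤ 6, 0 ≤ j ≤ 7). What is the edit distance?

3

   ''  0  1  7  1  5  9  4
''  0  1  2  3  4  5  6  7
 0  1  0  1  2  3  4  5  6
 0  2  1  1  2  3  4  5  6
 6  3  2  2  2  3  4  5  6
 1  4  3  2  3  2  3  4  5
 9  5  4  3  3  3  3  3  4
 4  6  5  4  4  4  4  4  3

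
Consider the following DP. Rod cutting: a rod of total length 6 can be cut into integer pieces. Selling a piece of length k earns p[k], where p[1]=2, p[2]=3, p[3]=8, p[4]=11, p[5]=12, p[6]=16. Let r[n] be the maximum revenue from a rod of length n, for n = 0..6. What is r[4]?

   n    0    1    2    3    4    5    6
r[n]    0    2    4    8   11   13   16

11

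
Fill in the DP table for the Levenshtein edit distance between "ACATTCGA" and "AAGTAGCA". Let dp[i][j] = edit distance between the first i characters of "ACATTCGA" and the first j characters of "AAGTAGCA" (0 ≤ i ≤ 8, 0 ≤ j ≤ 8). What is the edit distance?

4

   ''  A  A  G  T  A  G  C  A
''  0  1  2  3  4  5  6  7  8
 A  1  0  1  2  3  4  5  6  7
 C  2  1  1  2  3  4  5  5  6
 A  3  2  1  2  3  3  4  5  5
 T  4  3  2  2  2  3  4  5  6
 T  5  4  3  3  2  3  4  5  6
 C  6  5  4  4  3  3  4  4  5
 G  7  6  5  4  4  4  3  4  5
 A  8  7  6  5  5  4  4  4  4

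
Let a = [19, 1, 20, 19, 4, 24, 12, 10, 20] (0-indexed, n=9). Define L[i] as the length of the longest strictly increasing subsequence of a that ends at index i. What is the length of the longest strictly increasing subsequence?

4

   i    0    1    2    3    4    5    6    7    8
a[i]   19    1   20   19    4   24   12   10   20
L[i]    1    1    2    2    2    3    3    3    4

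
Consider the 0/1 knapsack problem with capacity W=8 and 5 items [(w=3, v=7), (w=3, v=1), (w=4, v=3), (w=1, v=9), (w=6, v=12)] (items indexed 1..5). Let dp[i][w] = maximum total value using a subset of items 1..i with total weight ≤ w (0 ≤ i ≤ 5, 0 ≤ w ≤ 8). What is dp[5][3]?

9

i\w   0   1   2   3   4   5   6   7   8
  0   0   0   0   0   0   0   0   0   0
  1   0   0   0   7   7   7   7   7   7
  2   0   0   0   7   7   7   8   8   8
  3   0   0   0   7   7   7   8  10  10
  4   0   9   9   9  16  16  16  17  19
  5   0   9   9   9  16  16  16  21  21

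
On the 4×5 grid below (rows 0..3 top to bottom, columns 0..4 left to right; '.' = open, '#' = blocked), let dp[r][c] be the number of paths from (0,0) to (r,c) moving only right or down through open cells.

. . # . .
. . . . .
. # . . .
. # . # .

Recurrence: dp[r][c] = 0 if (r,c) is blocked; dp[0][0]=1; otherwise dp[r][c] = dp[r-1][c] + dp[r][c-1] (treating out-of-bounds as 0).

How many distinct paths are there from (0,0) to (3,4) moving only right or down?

6

r\c   0   1   2   3   4
  0   1   1   0   0   0
  1   1   2   2   2   2
  2   1   0   2   4   6
  3   1   0   2   0   6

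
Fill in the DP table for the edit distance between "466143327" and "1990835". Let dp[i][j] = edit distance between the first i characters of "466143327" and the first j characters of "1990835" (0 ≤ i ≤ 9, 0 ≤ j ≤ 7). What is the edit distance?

   ''  1  9  9  0  8  3  5
''  0  1  2  3  4  5  6  7
 4  1  1  2  3  4  5  6  7
 6  2  2  2  3  4  5  6  7
 6  3  3  3  3  4  5  6  7
 1  4  3  4  4  4  5  6  7
 4  5  4  4  5  5  5  6  7
 3  6  5  5  5  6  6  5  6
 3  7  6  6  6  6  7  6  6
 2  8  7  7  7  7  7  7  7
 7  9  8  8  8  8  8  8  8

8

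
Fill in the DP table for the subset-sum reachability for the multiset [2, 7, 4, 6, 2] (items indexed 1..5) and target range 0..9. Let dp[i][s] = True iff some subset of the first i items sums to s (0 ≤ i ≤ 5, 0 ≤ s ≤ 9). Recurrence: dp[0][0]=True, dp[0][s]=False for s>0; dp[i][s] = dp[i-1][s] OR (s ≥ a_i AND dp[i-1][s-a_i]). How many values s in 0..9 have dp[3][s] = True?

i\s   0   1   2   3   4   5   6   7   8   9
  0   T   F   F   F   F   F   F   F   F   F
  1   T   F   T   F   F   F   F   F   F   F
  2   T   F   T   F   F   F   F   T   F   T
  3   T   F   T   F   T   F   T   T   F   T
  4   T   F   T   F   T   F   T   T   T   T
  5   T   F   T   F   T   F   T   T   T   T

6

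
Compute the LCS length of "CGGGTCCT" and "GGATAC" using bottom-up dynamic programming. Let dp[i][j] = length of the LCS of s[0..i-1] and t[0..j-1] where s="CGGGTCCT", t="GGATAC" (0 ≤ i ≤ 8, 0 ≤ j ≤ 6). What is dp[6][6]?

4

   ''  G  G  A  T  A  C
''  0  0  0  0  0  0  0
 C  0  0  0  0  0  0  1
 G  0  1  1  1  1  1  1
 G  0  1  2  2  2  2  2
 G  0  1  2  2  2  2  2
 T  0  1  2  2  3  3  3
 C  0  1  2  2  3  3  4
 C  0  1  2  2  3  3  4
 T  0  1  2  2  3  3  4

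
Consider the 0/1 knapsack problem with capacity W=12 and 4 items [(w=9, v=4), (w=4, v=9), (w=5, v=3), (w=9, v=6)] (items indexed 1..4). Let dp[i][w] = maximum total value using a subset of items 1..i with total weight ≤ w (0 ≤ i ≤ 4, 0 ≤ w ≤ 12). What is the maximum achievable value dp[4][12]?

i\w   0   1   2   3   4   5   6   7   8   9  10  11  12
  0   0   0   0   0   0   0   0   0   0   0   0   0   0
  1   0   0   0   0   0   0   0   0   0   4   4   4   4
  2   0   0   0   0   9   9   9   9   9   9   9   9   9
  3   0   0   0   0   9   9   9   9   9  12  12  12  12
  4   0   0   0   0   9   9   9   9   9  12  12  12  12

12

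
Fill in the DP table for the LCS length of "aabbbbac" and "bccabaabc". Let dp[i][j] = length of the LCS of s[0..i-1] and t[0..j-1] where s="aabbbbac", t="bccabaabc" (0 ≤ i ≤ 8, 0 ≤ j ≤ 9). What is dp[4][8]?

3

   ''  b  c  c  a  b  a  a  b  c
''  0  0  0  0  0  0  0  0  0  0
 a  0  0  0  0  1  1  1  1  1  1
 a  0  0  0  0  1  1  2  2  2  2
 b  0  1  1  1  1  2  2  2  3  3
 b  0  1  1  1  1  2  2  2  3  3
 b  0  1  1  1  1  2  2  2  3  3
 b  0  1  1  1  1  2  2  2  3  3
 a  0  1  1  1  2  2  3  3  3  3
 c  0  1  2  2  2  2  3  3  3  4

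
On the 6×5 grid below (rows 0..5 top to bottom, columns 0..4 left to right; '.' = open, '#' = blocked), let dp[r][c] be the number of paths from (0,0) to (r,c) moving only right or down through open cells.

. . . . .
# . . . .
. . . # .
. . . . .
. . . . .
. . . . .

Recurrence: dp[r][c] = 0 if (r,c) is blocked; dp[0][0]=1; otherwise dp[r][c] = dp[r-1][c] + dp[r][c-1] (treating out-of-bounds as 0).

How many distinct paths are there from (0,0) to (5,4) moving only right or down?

32

r\c   0   1   2   3   4
  0   1   1   1   1   1
  1   0   1   2   3   4
  2   0   1   3   0   4
  3   0   1   4   4   8
  4   0   1   5   9  17
  5   0   1   6  15  32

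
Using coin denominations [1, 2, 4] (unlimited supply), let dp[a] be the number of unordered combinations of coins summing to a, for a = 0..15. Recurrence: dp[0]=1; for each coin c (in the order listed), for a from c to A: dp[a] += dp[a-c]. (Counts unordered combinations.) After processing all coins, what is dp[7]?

6

after  coin     0     1     2     3     4     5     6     7     8     9    10    11    12    13    14    15
          1     1     1     1     1     1     1     1     1     1     1     1     1     1     1     1     1
          2     1     1     2     2     3     3     4     4     5     5     6     6     7     7     8     8
          4     1     1     2     2     4     4     6     6     9     9    12    12    16    16    20    20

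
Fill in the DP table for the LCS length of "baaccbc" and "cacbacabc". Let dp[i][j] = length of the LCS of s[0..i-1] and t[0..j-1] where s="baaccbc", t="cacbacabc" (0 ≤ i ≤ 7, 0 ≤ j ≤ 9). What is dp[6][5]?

   ''  c  a  c  b  a  c  a  b  c
''  0  0  0  0  0  0  0  0  0  0
 b  0  0  0  0  1  1  1  1  1  1
 a  0  0  1  1  1  2  2  2  2  2
 a  0  0  1  1  1  2  2  3  3  3
 c  0  1  1  2  2  2  3  3  3  4
 c  0  1  1  2  2  2  3  3  3  4
 b  0  1  1  2  3  3  3  3  4  4
 c  0  1  1  2  3  3  4  4  4  5

3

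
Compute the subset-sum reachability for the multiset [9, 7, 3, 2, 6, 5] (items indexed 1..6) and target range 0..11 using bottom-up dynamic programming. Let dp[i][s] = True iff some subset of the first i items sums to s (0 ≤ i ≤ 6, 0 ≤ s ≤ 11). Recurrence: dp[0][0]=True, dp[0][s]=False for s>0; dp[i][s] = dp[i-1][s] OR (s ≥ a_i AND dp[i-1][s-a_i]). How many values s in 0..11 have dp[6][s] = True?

i\s   0   1   2   3   4   5   6   7   8   9  10  11
  0   T   F   F   F   F   F   F   F   F   F   F   F
  1   T   F   F   F   F   F   F   F   F   T   F   F
  2   T   F   F   F   F   F   F   T   F   T   F   F
  3   T   F   F   T   F   F   F   T   F   T   T   F
  4   T   F   T   T   F   T   F   T   F   T   T   T
  5   T   F   T   T   F   T   T   T   T   T   T   T
  6   T   F   T   T   F   T   T   T   T   T   T   T

10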